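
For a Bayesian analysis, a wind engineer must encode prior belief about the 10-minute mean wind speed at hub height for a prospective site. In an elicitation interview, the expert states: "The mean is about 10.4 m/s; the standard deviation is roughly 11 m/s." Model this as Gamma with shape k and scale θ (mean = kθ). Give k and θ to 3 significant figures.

k ≈ 0.894, θ ≈ 11.6

For Gamma(k, scale θ): mean = kθ, variance = kθ², so CV = 1/√k.
CV = SD/mean = 11/10.4 = 1.058, hence k = 1/CV² = 0.894.
Then θ = mean/k = 10.4/0.894 = 11.6.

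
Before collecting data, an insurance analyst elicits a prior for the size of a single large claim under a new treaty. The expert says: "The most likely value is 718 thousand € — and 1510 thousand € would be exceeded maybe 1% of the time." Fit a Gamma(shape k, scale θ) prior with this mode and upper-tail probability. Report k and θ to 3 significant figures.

k ≈ 9.8, θ ≈ 81.6

Gamma(k,θ) with k>1 has mode (k−1)θ, so θ = 718/(k−1).
Need P(X < 1510) = 0.99 with θ tied to k this way. Start at k = 2, θ = 718: P(X<1510) ≈ 0.621.
Too low — raise k to concentrate. Iterating converges to k ≈ 9.8.
Then θ = 718/(9.8−1) ≈ 81.6.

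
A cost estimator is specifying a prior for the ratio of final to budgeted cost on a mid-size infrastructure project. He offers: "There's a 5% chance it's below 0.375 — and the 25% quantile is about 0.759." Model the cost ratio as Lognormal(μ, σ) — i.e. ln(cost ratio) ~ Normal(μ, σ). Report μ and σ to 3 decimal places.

μ ≈ 0.214, σ ≈ 0.727

If T ~ Lognormal(μ,σ) then ln T ~ Normal(μ,σ), so the p-quantile of ln T is μ + z_p·σ.
ln(0.375) = -0.9808 and ln(0.759) = -0.2758; z_{0.05} = -1.645, z_{0.25} = -0.6745.
σ = (-0.2758 − -0.9808)/(-0.6745 − (-1.645)) = 0.727.
μ = -0.9808 − (-1.645)·0.727 = 0.214.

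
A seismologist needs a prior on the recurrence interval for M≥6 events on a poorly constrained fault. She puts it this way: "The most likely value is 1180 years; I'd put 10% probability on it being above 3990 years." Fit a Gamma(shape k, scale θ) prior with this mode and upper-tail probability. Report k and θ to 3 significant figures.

k ≈ 2.27, θ ≈ 932

Gamma(k,θ) with k>1 has mode (k−1)θ, so θ = 1180/(k−1).
Need P(X < 3990) = 0.9 with θ tied to k this way. Start at k = 2, θ = 1180: P(X<3990) ≈ 0.851.
Too low — raise k to concentrate. Iterating converges to k ≈ 2.27.
Then θ = 1180/(2.27−1) ≈ 932.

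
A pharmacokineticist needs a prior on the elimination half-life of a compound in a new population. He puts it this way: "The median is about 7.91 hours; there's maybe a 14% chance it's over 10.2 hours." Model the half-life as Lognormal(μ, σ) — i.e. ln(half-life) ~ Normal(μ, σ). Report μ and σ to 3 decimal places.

μ ≈ 2.068, σ ≈ 0.235

If T ~ Lognormal(μ,σ) then ln T ~ Normal(μ,σ), so the p-quantile of ln T is μ + z_p·σ.
ln(7.91) = 2.068 and ln(10.2) = 2.322; z_{0.5} = 0, z_{0.86} = 1.08.
σ = (2.322 − 2.068)/(1.08 − (0)) = 0.235.
μ = 2.068 − (0)·0.235 = 2.068.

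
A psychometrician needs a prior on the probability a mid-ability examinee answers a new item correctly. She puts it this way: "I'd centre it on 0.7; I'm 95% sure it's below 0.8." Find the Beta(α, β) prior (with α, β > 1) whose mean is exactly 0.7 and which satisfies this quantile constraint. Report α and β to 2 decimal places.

α ≈ 35.68, β ≈ 15.29

With mean 0.7 fixed, write α = 0.7s, β = 0.3s where s = α+β.
Need P(θ < 0.8) = 0.95 under Beta(0.7s, 0.3s). Normal approximation: (q−m)/√(m(1−m)/s) ≈ z_{0.95} = 1.64, so s ≈ 0.7·0.3·(1.64)²/(0.8−0.7)² = 56.8.
At s = 56.8: P(θ<0.8) ≈ 0.959. Adjusting to match 0.95 gives s ≈ 50.97.
So α = 0.7·50.97 ≈ 35.68, β = 0.3·50.97 ≈ 15.29.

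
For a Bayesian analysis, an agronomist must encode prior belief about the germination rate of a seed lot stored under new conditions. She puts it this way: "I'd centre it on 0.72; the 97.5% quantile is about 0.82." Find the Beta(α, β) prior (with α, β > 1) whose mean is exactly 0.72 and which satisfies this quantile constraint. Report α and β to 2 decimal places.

With mean 0.72 fixed, write α = 0.72s, β = 0.28s where s = α+β.
Need P(θ < 0.82) = 0.975 under Beta(0.72s, 0.28s). Normal approximation: (q−m)/√(m(1−m)/s) ≈ z_{0.975} = 1.96, so s ≈ 0.72·0.28·(1.96)²/(0.82−0.72)² = 77.4.
At s = 77.4: P(θ<0.82) ≈ 0.983. Adjusting to match 0.975 gives s ≈ 67.04.
So α = 0.72·67.04 ≈ 48.27, β = 0.28·67.04 ≈ 18.77.

α ≈ 48.27, β ≈ 18.77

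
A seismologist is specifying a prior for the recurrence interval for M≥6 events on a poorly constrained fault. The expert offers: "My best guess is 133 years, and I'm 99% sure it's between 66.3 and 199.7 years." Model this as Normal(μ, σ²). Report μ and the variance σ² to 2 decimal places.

A symmetric 99% interval runs μ ± z·σ with z = 2.576.
Half-width = 66.7, so σ = 66.7/2.576 = 25.895 and σ² = 670.53.
μ is the stated best guess, 133.00.

μ = 133.00, σ² = 670.53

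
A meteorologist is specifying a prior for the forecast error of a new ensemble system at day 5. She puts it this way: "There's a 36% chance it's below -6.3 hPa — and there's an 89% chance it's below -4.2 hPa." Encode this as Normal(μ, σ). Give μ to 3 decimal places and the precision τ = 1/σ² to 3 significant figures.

μ = -5.825, τ = 0.57

For Normal(μ,σ), the p-quantile is μ + z_p·σ. Here z_{0.36} = -0.3585, z_{0.89} = 1.227.
So -6.3 = μ − 0.3585σ and -4.2 = μ + 1.227σ.
Subtracting: σ = (-4.2 − -6.3)/(1.227 − (-0.3585)) = 1.325.
Then μ = -6.3 − (-0.3585)·1.325 = -5.825.
Precision τ = 1/σ² = 1/1.325² = 0.57.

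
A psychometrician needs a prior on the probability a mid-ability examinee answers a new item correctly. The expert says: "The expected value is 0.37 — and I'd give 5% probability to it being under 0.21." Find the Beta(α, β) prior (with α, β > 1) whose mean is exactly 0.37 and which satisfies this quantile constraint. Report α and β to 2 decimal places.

α ≈ 8.01, β ≈ 13.64

With mean 0.37 fixed, write α = 0.37s, β = 0.63s where s = α+β.
Need P(θ < 0.21) = 0.05 under Beta(0.37s, 0.63s). Normal approximation: (q−m)/√(m(1−m)/s) ≈ z_{0.05} = -1.64, so s ≈ 0.37·0.63·(-1.64)²/(0.21−0.37)² = 24.6.
At s = 24.6: P(θ<0.21) ≈ 0.039. Adjusting to match 0.05 gives s ≈ 21.65.
So α = 0.37·21.65 ≈ 8.01, β = 0.63·21.65 ≈ 13.64.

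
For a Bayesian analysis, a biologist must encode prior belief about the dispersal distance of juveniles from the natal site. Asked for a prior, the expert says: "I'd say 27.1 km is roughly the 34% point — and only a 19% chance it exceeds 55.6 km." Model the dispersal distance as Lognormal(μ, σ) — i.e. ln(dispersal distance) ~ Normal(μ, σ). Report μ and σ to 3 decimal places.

μ ≈ 3.529, σ ≈ 0.557

If T ~ Lognormal(μ,σ) then ln T ~ Normal(μ,σ), so the p-quantile of ln T is μ + z_p·σ.
ln(27.1) = 3.3 and ln(55.6) = 4.018; z_{0.34} = -0.4125, z_{0.81} = 0.8779.
σ = (4.018 − 3.3)/(0.8779 − (-0.4125)) = 0.557.
μ = 3.3 − (-0.4125)·0.557 = 3.529.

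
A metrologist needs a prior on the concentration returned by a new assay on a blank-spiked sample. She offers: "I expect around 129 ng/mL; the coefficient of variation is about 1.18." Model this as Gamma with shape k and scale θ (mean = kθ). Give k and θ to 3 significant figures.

k ≈ 0.718, θ ≈ 180

For Gamma(k, scale θ): mean = kθ, variance = kθ², so CV = 1/√k.
CV = 1.18, hence k = 1/CV² = 0.718.
Then θ = mean/k = 129/0.718 = 180.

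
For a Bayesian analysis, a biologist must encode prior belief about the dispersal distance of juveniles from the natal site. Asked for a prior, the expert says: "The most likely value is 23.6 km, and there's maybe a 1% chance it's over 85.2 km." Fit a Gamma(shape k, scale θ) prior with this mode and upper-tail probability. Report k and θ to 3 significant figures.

k ≈ 3.61, θ ≈ 9.05

Gamma(k,θ) with k>1 has mode (k−1)θ, so θ = 23.6/(k−1).
Need P(X < 85.2) = 0.99 with θ tied to k this way. Start at k = 2, θ = 23.6: P(X<85.2) ≈ 0.875.
Too low — raise k to concentrate. Iterating converges to k ≈ 3.61.
Then θ = 23.6/(3.61−1) ≈ 9.05.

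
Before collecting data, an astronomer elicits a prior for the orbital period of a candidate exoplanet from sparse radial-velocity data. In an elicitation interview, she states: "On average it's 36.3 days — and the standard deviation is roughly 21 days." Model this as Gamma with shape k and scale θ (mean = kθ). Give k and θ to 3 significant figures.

k ≈ 2.99, θ ≈ 12.1

For Gamma(k, scale θ): mean = kθ, variance = kθ², so CV = 1/√k.
CV = SD/mean = 21/36.3 = 0.5785, hence k = 1/CV² = 2.99.
Then θ = mean/k = 36.3/2.99 = 12.1.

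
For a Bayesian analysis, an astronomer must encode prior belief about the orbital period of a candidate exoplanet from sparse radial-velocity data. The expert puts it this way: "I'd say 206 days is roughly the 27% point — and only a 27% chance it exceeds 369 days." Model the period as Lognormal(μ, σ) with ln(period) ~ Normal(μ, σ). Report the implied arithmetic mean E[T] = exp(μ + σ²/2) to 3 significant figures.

If T ~ Lognormal(μ,σ) then ln T ~ Normal(μ,σ), so the p-quantile of ln T is μ + z_p·σ.
ln(206) = 5.328 and ln(369) = 5.911; z_{0.27} = -0.6128, z_{0.73} = 0.6128.
σ = (5.911 − 5.328)/(0.6128 − (-0.6128)) = 0.476.
μ = 5.328 − (-0.6128)·0.476 = 5.619.
E[T] = exp(μ + σ²/2) = exp(5.619 + 0.1131) = 309 days.

E[T] ≈ 309 days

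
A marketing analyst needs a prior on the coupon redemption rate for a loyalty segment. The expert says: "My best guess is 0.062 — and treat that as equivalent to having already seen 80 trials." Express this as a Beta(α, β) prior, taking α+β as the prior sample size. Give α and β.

α = 4.96, β = 75.04

Under the effective-sample-size interpretation, Beta(α, β) has prior mean α/(α+β) and prior sample size α+β.
So α+β = 80 and α/(α+β) = 0.062, giving α = 0.062·80 = 4.96 and β = 80 − 4.96 = 75.04.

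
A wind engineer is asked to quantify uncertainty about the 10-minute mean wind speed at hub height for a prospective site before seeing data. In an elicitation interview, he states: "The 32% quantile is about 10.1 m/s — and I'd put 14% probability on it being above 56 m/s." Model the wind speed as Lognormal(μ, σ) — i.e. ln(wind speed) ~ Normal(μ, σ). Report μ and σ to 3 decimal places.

If T ~ Lognormal(μ,σ) then ln T ~ Normal(μ,σ), so the p-quantile of ln T is μ + z_p·σ.
ln(10.1) = 2.313 and ln(56) = 4.025; z_{0.32} = -0.4677, z_{0.86} = 1.08.
σ = (4.025 − 2.313)/(1.08 − (-0.4677)) = 1.106.
μ = 2.313 − (-0.4677)·1.106 = 2.830.

μ ≈ 2.830, σ ≈ 1.106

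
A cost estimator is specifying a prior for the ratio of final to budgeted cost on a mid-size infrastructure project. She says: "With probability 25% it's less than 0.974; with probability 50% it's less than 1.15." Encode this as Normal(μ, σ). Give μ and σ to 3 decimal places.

μ = 1.150, σ = 0.261

The p-quantile of Normal(μ,σ) is μ + z_p·σ, with z_{0.25} = -0.6745 and z_{0.5} = 0.
Eliminate σ: μ = (z₂·x₁ − z₁·x₂)/(z₂ − z₁) = (0·0.974 − (-0.6745)·1.15)/0.6745 = 1.150.
Then σ = (x₂ − x₁)/(z₂ − z₁) = (1.15 − 0.974)/0.6745 = 0.261.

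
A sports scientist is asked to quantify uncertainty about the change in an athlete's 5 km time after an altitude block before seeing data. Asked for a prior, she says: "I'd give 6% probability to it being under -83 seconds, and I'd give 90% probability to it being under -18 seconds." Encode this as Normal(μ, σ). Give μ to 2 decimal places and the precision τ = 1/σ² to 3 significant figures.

μ = -47.37, τ = 0.0019

For Normal(μ,σ), the p-quantile is μ + z_p·σ. Here z_{0.06} = -1.555, z_{0.9} = 1.282.
So -83 = μ − 1.555σ and -18 = μ + 1.282σ.
Subtracting: σ = (-18 − -83)/(1.282 − (-1.555)) = 22.92.
Then μ = -83 − (-1.555)·22.92 = -47.37.
Precision τ = 1/σ² = 1/22.92² = 0.0019.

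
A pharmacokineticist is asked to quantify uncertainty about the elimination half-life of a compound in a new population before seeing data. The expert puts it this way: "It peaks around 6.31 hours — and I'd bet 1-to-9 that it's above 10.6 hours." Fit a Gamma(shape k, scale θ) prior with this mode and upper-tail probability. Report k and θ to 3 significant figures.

Gamma(k,θ) with k>1 has mode (k−1)θ, so θ = 6.31/(k−1).
Need P(X < 10.6) = 0.9 with θ tied to k this way. Start at k = 2, θ = 6.31: P(X<10.6) ≈ 0.500.
Too low — raise k to concentrate. Iterating converges to k ≈ 8.03.
Then θ = 6.31/(8.03−1) ≈ 0.898.

k ≈ 8.03, θ ≈ 0.898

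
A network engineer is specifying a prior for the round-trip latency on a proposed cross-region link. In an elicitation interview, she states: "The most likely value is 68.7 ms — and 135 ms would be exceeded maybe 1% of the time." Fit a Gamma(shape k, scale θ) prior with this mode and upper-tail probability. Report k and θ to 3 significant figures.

k ≈ 11.8, θ ≈ 6.36

Gamma(k,θ) with k>1 has mode (k−1)θ, so θ = 68.7/(k−1).
Need P(X < 135) = 0.99 with θ tied to k this way. Start at k = 2, θ = 68.7: P(X<135) ≈ 0.584.
Too low — raise k to concentrate. Iterating converges to k ≈ 11.8.
Then θ = 68.7/(11.8−1) ≈ 6.36.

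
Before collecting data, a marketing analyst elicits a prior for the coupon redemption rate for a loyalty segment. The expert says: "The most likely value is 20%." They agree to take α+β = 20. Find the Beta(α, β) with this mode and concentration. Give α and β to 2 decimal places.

α = 4.60, β = 15.40

For α,β > 1 the Beta mode is (α−1)/(α+β−2). With α+β = 20, the mode is (α−1)/18.
Set (α−1)/18 = 0.2 → α = 1 + 0.2·18 = 4.60.
β = 20 − α = 15.40.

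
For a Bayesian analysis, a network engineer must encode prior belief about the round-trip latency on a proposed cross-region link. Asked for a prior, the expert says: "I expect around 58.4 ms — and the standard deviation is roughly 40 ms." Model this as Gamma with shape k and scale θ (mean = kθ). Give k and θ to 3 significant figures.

k ≈ 2.13, θ ≈ 27.4

For Gamma(k, scale θ): mean = kθ, variance = kθ², so CV = 1/√k.
CV = SD/mean = 40/58.4 = 0.6849, hence k = 1/CV² = 2.13.
Then θ = mean/k = 58.4/2.13 = 27.4.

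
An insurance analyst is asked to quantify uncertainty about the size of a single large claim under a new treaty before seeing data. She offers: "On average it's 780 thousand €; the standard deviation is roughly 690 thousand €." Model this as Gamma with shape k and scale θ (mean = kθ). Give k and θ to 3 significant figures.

For Gamma(k, scale θ): mean = kθ, variance = kθ², so CV = 1/√k.
CV = SD/mean = 690/780 = 0.8846, hence k = 1/CV² = 1.28.
Then θ = mean/k = 780/1.28 = 610.

k ≈ 1.28, θ ≈ 610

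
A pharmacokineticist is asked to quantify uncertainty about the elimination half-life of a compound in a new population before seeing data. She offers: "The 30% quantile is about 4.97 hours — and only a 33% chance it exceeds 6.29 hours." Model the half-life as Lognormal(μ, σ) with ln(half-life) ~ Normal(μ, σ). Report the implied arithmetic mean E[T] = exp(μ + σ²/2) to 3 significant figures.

E[T] ≈ 5.82 hours

If T ~ Lognormal(μ,σ) then ln T ~ Normal(μ,σ), so the p-quantile of ln T is μ + z_p·σ.
ln(4.97) = 1.603 and ln(6.29) = 1.839; z_{0.3} = -0.5244, z_{0.67} = 0.4399.
σ = (1.839 − 1.603)/(0.4399 − (-0.5244)) = 0.244.
μ = 1.603 − (-0.5244)·0.244 = 1.732.
E[T] = exp(μ + σ²/2) = exp(1.732 + 0.0298) = 5.82 hours.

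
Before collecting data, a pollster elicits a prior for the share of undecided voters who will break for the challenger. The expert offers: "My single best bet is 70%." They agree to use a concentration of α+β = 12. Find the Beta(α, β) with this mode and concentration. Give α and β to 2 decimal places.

α = 8.00, β = 4.00

For α,β > 1 the Beta mode is (α−1)/(α+β−2). With α+β = 12, the mode is (α−1)/10.
Set (α−1)/10 = 0.7 → α = 1 + 0.7·10 = 8.00.
β = 12 − α = 4.00.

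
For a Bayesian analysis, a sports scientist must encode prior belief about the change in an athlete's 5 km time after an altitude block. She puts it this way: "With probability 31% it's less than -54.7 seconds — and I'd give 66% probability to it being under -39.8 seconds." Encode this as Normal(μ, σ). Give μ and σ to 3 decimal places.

For Normal(μ,σ), the p-quantile is μ + z_p·σ. Here z_{0.31} = -0.4959, z_{0.66} = 0.4125.
So -54.7 = μ − 0.4959σ and -39.8 = μ + 0.4125σ.
Subtracting: σ = (-39.8 − -54.7)/(0.4125 − (-0.4959)) = 16.404.
Then μ = -54.7 − (-0.4959)·16.404 = -46.566.

μ = -46.566, σ = 16.404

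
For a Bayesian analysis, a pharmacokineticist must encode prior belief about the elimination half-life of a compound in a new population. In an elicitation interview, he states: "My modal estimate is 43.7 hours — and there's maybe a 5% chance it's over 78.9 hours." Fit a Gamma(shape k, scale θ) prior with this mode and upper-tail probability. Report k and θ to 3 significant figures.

Gamma(k,θ) with k>1 has mode (k−1)θ, so θ = 43.7/(k−1).
Need P(X < 78.9) = 0.95 with θ tied to k this way. Start at k = 2, θ = 43.7: P(X<78.9) ≈ 0.539.
Too low — raise k to concentrate. Iterating converges to k ≈ 8.98.
Then θ = 43.7/(8.98−1) ≈ 5.47.

k ≈ 8.98, θ ≈ 5.47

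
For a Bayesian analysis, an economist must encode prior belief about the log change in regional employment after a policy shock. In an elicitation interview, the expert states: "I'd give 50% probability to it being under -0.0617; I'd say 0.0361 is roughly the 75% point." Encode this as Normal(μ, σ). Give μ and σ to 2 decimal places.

μ = -0.06, σ = 0.14

For Normal(μ,σ), the p-quantile is μ + z_p·σ. Here z_{0.5} = 0, z_{0.75} = 0.6745.
So -0.0617 = μ + 0σ and 0.0361 = μ + 0.6745σ.
Subtracting: σ = (0.0361 − -0.0617)/(0.6745 − (0)) = 0.14.
Then μ = -0.0617 − (0)·0.14 = -0.06.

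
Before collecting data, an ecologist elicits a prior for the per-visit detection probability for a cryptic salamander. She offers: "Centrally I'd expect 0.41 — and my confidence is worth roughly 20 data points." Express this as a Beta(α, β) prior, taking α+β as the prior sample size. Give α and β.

α = 8.2, β = 11.8

Under the effective-sample-size interpretation, Beta(α, β) has prior mean α/(α+β) and prior sample size α+β.
So α+β = 20 and α/(α+β) = 0.41, giving α = 0.41·20 = 8.2 and β = 20 − 8.2 = 11.8.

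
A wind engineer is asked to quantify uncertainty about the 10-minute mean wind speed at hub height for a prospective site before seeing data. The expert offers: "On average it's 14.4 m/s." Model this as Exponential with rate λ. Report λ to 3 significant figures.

Exponential mean = 1/λ, so λ = 1/14.4 = 0.0694.

λ ≈ 0.0694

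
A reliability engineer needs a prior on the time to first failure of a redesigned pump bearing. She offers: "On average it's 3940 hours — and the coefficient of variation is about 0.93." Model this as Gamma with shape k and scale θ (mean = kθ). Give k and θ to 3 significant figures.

k ≈ 1.16, θ ≈ 3410

For Gamma(k, scale θ): mean = kθ, variance = kθ², so CV = 1/√k.
CV = 0.93, hence k = 1/CV² = 1.16.
Then θ = mean/k = 3940/1.16 = 3410.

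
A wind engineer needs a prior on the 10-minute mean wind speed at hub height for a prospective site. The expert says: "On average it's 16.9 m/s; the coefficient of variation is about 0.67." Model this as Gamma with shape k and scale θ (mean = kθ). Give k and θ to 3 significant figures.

For Gamma(k, scale θ): mean = kθ, variance = kθ², so CV = 1/√k.
CV = 0.67, hence k = 1/CV² = 2.23.
Then θ = mean/k = 16.9/2.23 = 7.59.

k ≈ 2.23, θ ≈ 7.59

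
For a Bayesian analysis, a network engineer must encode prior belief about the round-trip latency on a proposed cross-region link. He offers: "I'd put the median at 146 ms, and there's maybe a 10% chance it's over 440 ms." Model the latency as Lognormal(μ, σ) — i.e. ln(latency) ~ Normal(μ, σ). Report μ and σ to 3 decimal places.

μ ≈ 4.984, σ ≈ 0.861

If T ~ Lognormal(μ,σ) then ln T ~ Normal(μ,σ), so the p-quantile of ln T is μ + z_p·σ.
ln(146) = 4.984 and ln(440) = 6.087; z_{0.5} = 0, z_{0.9} = 1.282.
σ = (6.087 − 4.984)/(1.282 − (0)) = 0.861.
μ = 4.984 − (0)·0.861 = 4.984.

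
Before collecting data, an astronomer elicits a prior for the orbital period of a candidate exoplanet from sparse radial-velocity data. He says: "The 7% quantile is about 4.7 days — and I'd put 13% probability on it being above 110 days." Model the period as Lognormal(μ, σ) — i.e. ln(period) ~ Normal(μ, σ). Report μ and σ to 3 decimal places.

If T ~ Lognormal(μ,σ) then ln T ~ Normal(μ,σ), so the p-quantile of ln T is μ + z_p·σ.
ln(4.7) = 1.548 and ln(110) = 4.7; z_{0.07} = -1.476, z_{0.87} = 1.126.
σ = (4.7 − 1.548)/(1.126 − (-1.476)) = 1.212.
μ = 1.548 − (-1.476)·1.212 = 3.336.

μ ≈ 3.336, σ ≈ 1.212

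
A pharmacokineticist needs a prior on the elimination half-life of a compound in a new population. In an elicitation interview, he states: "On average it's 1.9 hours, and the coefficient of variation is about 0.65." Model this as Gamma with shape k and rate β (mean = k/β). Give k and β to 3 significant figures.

k ≈ 2.37, β ≈ 1.25

For Gamma(k, rate β): mean = k/β, variance = k/β², so CV = 1/√k.
CV = 0.65, hence k = 1/CV² = 2.37.
Then β = k/mean = 2.37/1.9 = 1.25.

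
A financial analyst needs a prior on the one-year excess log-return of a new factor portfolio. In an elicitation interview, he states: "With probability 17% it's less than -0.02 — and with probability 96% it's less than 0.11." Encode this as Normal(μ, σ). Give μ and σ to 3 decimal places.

μ = 0.026, σ = 0.048

For Normal(μ,σ), the p-quantile is μ + z_p·σ. Here z_{0.17} = -0.9542, z_{0.96} = 1.751.
So -0.02 = μ − 0.9542σ and 0.11 = μ + 1.751σ.
Subtracting: σ = (0.11 − -0.02)/(1.751 − (-0.9542)) = 0.048.
Then μ = -0.02 − (-0.9542)·0.048 = 0.026.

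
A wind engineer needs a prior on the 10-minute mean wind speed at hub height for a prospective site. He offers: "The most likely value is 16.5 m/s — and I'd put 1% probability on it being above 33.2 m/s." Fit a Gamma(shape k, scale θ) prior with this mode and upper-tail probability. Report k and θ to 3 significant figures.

k ≈ 11, θ ≈ 1.64

Gamma(k,θ) with k>1 has mode (k−1)θ, so θ = 16.5/(k−1).
Need P(X < 33.2) = 0.99 with θ tied to k this way. Start at k = 2, θ = 16.5: P(X<33.2) ≈ 0.597.
Too low — raise k to concentrate. Iterating converges to k ≈ 11.
Then θ = 16.5/(11−1) ≈ 1.64.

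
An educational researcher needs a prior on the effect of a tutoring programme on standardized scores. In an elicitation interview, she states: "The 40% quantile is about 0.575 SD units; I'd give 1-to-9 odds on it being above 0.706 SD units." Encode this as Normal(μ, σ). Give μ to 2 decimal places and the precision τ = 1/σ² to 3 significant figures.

The p-quantile of Normal(μ,σ) is μ + z_p·σ, with z_{0.4} = -0.2533 and z_{0.9} = 1.282.
Eliminate σ: μ = (z₂·x₁ − z₁·x₂)/(z₂ − z₁) = (1.282·0.575 − (-0.2533)·0.706)/1.535 = 0.60.
Then σ = (x₂ − x₁)/(z₂ − z₁) = (0.706 − 0.575)/1.535 = 0.09.
Precision τ = 1/σ² = 1/0.08535² = 137.

μ = 0.60, τ = 137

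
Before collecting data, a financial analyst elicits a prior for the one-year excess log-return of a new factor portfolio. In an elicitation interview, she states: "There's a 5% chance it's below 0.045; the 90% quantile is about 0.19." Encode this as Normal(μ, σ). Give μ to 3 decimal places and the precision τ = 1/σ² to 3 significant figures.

μ = 0.127, τ = 407

For Normal(μ,σ), the p-quantile is μ + z_p·σ. Here z_{0.05} = -1.645, z_{0.9} = 1.282.
So 0.045 = μ − 1.645σ and 0.19 = μ + 1.282σ.
Subtracting: σ = (0.19 − 0.045)/(1.282 − (-1.645)) = 0.050.
Then μ = 0.045 − (-1.645)·0.050 = 0.127.
Precision τ = 1/σ² = 1/0.04955² = 407.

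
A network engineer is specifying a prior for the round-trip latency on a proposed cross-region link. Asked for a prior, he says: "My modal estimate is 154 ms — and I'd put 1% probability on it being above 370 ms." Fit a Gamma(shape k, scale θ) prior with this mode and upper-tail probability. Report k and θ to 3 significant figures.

Gamma(k,θ) with k>1 has mode (k−1)θ, so θ = 154/(k−1).
Need P(X < 370) = 0.99 with θ tied to k this way. Start at k = 2, θ = 154: P(X<370) ≈ 0.692.
Too low — raise k to concentrate. Iterating converges to k ≈ 7.16.
Then θ = 154/(7.16−1) ≈ 25.

k ≈ 7.16, θ ≈ 25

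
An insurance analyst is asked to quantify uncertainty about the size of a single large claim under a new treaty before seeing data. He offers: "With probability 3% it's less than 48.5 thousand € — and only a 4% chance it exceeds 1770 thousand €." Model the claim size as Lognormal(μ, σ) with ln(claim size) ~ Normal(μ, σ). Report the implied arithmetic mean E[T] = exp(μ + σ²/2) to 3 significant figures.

E[T] ≈ 510 thousand €

If T ~ Lognormal(μ,σ) then ln T ~ Normal(μ,σ), so the p-quantile of ln T is μ + z_p·σ.
ln(48.5) = 3.882 and ln(1770) = 7.479; z_{0.03} = -1.881, z_{0.96} = 1.751.
σ = (7.479 − 3.882)/(1.751 − (-1.881)) = 0.991.
μ = 3.882 − (-1.881)·0.991 = 5.745.
E[T] = exp(μ + σ²/2) = exp(5.745 + 0.4906) = 510 thousand €.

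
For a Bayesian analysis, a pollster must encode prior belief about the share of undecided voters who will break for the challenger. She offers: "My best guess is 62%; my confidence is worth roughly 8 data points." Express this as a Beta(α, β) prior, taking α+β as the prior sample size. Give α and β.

Under the effective-sample-size interpretation, Beta(α, β) has prior mean α/(α+β) and prior sample size α+β.
So α+β = 8 and α/(α+β) = 0.62, giving α = 0.62·8 = 4.96 and β = 8 − 4.96 = 3.04.

α = 4.96, β = 3.04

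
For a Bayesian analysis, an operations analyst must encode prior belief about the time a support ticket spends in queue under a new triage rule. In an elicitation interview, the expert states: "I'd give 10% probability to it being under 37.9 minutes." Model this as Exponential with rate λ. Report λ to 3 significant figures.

λ ≈ 0.00278

P(T < 37.9) = 1 − e^(−λ·37.9) = 0.1, so λ = −ln(1−0.1)/37.9 = −ln(0.9)/37.9 = 0.00278.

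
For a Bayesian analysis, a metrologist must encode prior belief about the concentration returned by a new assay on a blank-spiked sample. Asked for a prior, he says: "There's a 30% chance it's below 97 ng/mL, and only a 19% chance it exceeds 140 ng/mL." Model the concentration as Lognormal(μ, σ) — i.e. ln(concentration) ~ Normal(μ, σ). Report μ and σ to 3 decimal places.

If T ~ Lognormal(μ,σ) then ln T ~ Normal(μ,σ), so the p-quantile of ln T is μ + z_p·σ.
ln(97) = 4.575 and ln(140) = 4.942; z_{0.3} = -0.5244, z_{0.81} = 0.8779.
σ = (4.942 − 4.575)/(0.8779 − (-0.5244)) = 0.262.
μ = 4.575 − (-0.5244)·0.262 = 4.712.

μ ≈ 4.712, σ ≈ 0.262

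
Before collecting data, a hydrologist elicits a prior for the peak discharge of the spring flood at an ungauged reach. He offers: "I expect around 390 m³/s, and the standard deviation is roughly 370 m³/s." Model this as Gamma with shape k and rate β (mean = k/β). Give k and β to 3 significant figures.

For Gamma(k, rate β): mean = k/β, variance = k/β², so CV = 1/√k.
CV = SD/mean = 370/390 = 0.9487, hence k = 1/CV² = 1.11.
Then β = k/mean = 1.11/390 = 0.00285.

k ≈ 1.11, β ≈ 0.00285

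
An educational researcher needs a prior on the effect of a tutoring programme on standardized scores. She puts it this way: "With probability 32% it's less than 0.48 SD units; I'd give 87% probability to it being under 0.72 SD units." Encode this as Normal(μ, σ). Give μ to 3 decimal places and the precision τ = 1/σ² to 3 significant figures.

The p-quantile of Normal(μ,σ) is μ + z_p·σ, with z_{0.32} = -0.4677 and z_{0.87} = 1.126.
Eliminate σ: μ = (z₂·x₁ − z₁·x₂)/(z₂ − z₁) = (1.126·0.48 − (-0.4677)·0.72)/1.594 = 0.550.
Then σ = (x₂ − x₁)/(z₂ − z₁) = (0.72 − 0.48)/1.594 = 0.151.
Precision τ = 1/σ² = 1/0.1506² = 44.1.

μ = 0.550, τ = 44.1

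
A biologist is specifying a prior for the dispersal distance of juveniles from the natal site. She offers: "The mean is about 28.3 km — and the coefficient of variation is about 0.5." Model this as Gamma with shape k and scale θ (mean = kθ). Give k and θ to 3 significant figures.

For Gamma(k, scale θ): mean = kθ, variance = kθ², so CV = 1/√k.
CV = 0.5, hence k = 1/CV² = 4.
Then θ = mean/k = 28.3/4 = 7.07.

k ≈ 4, θ ≈ 7.07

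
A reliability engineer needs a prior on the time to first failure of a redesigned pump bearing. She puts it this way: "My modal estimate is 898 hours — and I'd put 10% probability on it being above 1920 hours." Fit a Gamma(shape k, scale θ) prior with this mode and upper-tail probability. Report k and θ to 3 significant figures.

Gamma(k,θ) with k>1 has mode (k−1)θ, so θ = 898/(k−1).
Need P(X < 1920) = 0.9 with θ tied to k this way. Start at k = 2, θ = 898: P(X<1920) ≈ 0.630.
Too low — raise k to concentrate. Iterating converges to k ≈ 4.33.
Then θ = 898/(4.33−1) ≈ 270.

k ≈ 4.33, θ ≈ 270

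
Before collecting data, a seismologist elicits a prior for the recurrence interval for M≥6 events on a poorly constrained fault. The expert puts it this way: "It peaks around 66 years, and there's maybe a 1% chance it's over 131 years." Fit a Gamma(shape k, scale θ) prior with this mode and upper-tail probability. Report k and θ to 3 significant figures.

k ≈ 11.5, θ ≈ 6.31

Gamma(k,θ) with k>1 has mode (k−1)θ, so θ = 66/(k−1).
Need P(X < 131) = 0.99 with θ tied to k this way. Start at k = 2, θ = 66: P(X<131) ≈ 0.590.
Too low — raise k to concentrate. Iterating converges to k ≈ 11.5.
Then θ = 66/(11.5−1) ≈ 6.31.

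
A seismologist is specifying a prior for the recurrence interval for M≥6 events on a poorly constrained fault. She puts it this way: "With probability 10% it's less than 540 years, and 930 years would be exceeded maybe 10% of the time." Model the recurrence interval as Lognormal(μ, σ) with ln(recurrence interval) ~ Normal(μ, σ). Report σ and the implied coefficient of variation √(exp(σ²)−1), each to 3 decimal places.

σ ≈ 0.212, CV ≈ 0.215

If T ~ Lognormal(μ,σ) then ln T ~ Normal(μ,σ), so the p-quantile of ln T is μ + z_p·σ.
ln(540) = 6.292 and ln(930) = 6.835; z_{0.1} = -1.282, z_{0.9} = 1.282.
σ = (6.835 − 6.292)/(1.282 − (-1.282)) = 0.212.
μ = 6.292 − (-1.282)·0.212 = 6.563.
CV = √(exp(σ²)−1) = √(exp(0.0450)−1) = 0.215.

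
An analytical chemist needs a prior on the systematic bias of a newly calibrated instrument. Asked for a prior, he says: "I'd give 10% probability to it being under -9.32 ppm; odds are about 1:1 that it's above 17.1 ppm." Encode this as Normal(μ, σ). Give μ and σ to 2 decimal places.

μ = 17.10, σ = 20.62

For Normal(μ,σ), the p-quantile is μ + z_p·σ. Here z_{0.1} = -1.282, z_{0.5} = 0.
So -9.32 = μ − 1.282σ and 17.1 = μ + 0σ.
Subtracting: σ = (17.1 − -9.32)/(0 − (-1.282)) = 20.62.
Then μ = -9.32 − (-1.282)·20.62 = 17.10.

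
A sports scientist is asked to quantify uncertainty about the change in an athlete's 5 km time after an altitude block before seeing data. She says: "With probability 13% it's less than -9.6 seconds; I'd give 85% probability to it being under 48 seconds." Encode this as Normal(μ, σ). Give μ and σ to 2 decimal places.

μ = 20.40, σ = 26.63

The p-quantile of Normal(μ,σ) is μ + z_p·σ, with z_{0.13} = -1.126 and z_{0.85} = 1.036.
Eliminate σ: μ = (z₂·x₁ − z₁·x₂)/(z₂ − z₁) = (1.036·-9.6 − (-1.126)·48)/2.163 = 20.40.
Then σ = (x₂ − x₁)/(z₂ − z₁) = (48 − -9.6)/2.163 = 26.63.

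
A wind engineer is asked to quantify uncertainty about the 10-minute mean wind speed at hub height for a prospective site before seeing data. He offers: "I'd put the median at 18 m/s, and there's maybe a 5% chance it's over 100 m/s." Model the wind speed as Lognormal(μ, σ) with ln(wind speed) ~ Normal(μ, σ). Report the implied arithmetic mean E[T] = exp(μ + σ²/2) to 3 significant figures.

E[T] ≈ 31 m/s

If T ~ Lognormal(μ,σ) then ln T ~ Normal(μ,σ), so the p-quantile of ln T is μ + z_p·σ.
ln(18) = 2.89 and ln(100) = 4.605; z_{0.5} = 0, z_{0.95} = 1.645.
σ = (4.605 − 2.89)/(1.645 − (0)) = 1.043.
μ = 2.89 − (0)·1.043 = 2.890.
E[T] = exp(μ + σ²/2) = exp(2.890 + 0.5434) = 31 m/s.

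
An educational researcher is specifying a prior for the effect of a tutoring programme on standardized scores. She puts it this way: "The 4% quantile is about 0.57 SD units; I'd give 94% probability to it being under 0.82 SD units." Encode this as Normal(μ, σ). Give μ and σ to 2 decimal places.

μ = 0.70, σ = 0.08

The p-quantile of Normal(μ,σ) is μ + z_p·σ, with z_{0.04} = -1.751 and z_{0.94} = 1.555.
Eliminate σ: μ = (z₂·x₁ − z₁·x₂)/(z₂ − z₁) = (1.555·0.57 − (-1.751)·0.82)/3.305 = 0.70.
Then σ = (x₂ − x₁)/(z₂ − z₁) = (0.82 − 0.57)/3.305 = 0.08.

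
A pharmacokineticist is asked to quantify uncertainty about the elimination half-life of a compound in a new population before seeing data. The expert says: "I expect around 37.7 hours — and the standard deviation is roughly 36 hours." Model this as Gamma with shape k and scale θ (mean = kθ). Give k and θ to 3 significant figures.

k ≈ 1.1, θ ≈ 34.4

For Gamma(k, scale θ): mean = kθ, variance = kθ², so CV = 1/√k.
CV = SD/mean = 36/37.7 = 0.9549, hence k = 1/CV² = 1.1.
Then θ = mean/k = 37.7/1.1 = 34.4.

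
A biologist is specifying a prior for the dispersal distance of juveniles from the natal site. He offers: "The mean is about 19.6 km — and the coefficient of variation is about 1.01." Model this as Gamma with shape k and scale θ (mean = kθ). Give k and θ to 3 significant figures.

For Gamma(k, scale θ): mean = kθ, variance = kθ², so CV = 1/√k.
CV = 1.01, hence k = 1/CV² = 0.98.
Then θ = mean/k = 19.6/0.98 = 20.

k ≈ 0.98, θ ≈ 20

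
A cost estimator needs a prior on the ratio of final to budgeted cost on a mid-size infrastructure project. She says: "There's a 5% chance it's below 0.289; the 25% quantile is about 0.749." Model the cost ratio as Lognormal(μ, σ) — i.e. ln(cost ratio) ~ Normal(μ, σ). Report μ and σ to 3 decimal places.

If T ~ Lognormal(μ,σ) then ln T ~ Normal(μ,σ), so the p-quantile of ln T is μ + z_p·σ.
ln(0.289) = -1.241 and ln(0.749) = -0.289; z_{0.05} = -1.645, z_{0.25} = -0.6745.
σ = (-0.289 − -1.241)/(-0.6745 − (-1.645)) = 0.981.
μ = -1.241 − (-1.645)·0.981 = 0.373.

μ ≈ 0.373, σ ≈ 0.981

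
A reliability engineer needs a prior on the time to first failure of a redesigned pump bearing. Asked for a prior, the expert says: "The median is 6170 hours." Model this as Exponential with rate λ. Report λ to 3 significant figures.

Exponential median = ln 2 / λ, so λ = ln 2 / 6170.0 = 0.000112.

λ ≈ 0.000112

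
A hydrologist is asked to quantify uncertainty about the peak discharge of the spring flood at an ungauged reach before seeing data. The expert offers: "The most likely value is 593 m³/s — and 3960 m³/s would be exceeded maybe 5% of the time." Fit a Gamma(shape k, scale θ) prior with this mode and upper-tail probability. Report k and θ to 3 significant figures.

Gamma(k,θ) with k>1 has mode (k−1)θ, so θ = 593/(k−1).
Need P(X < 3960) = 0.95 with θ tied to k this way. Start at k = 2, θ = 593: P(X<3960) ≈ 0.990.
Too high — lower k to spread out. Iterating converges to k ≈ 1.61.
Then θ = 593/(1.61−1) ≈ 965.

k ≈ 1.61, θ ≈ 965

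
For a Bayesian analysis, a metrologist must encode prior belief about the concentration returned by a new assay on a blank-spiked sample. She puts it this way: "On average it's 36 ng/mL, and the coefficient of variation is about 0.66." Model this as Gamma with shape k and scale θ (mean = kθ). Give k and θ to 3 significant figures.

For Gamma(k, scale θ): mean = kθ, variance = kθ², so CV = 1/√k.
CV = 0.66, hence k = 1/CV² = 2.3.
Then θ = mean/k = 36/2.3 = 15.7.

k ≈ 2.3, θ ≈ 15.7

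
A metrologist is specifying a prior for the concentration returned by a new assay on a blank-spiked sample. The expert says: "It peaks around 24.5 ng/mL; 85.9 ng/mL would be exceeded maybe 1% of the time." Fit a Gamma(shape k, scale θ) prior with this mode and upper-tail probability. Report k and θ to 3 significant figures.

k ≈ 3.75, θ ≈ 8.91

Gamma(k,θ) with k>1 has mode (k−1)θ, so θ = 24.5/(k−1).
Need P(X < 85.9) = 0.99 with θ tied to k this way. Start at k = 2, θ = 24.5: P(X<85.9) ≈ 0.865.
Too low — raise k to concentrate. Iterating converges to k ≈ 3.75.
Then θ = 24.5/(3.75−1) ≈ 8.91.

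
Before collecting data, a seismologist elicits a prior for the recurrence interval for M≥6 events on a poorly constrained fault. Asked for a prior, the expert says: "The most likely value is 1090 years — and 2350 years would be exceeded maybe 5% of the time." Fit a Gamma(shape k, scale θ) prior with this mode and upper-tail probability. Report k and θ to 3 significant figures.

k ≈ 5.67, θ ≈ 233

Gamma(k,θ) with k>1 has mode (k−1)θ, so θ = 1090/(k−1).
Need P(X < 2350) = 0.95 with θ tied to k this way. Start at k = 2, θ = 1090: P(X<2350) ≈ 0.635.
Too low — raise k to concentrate. Iterating converges to k ≈ 5.67.
Then θ = 1090/(5.67−1) ≈ 233.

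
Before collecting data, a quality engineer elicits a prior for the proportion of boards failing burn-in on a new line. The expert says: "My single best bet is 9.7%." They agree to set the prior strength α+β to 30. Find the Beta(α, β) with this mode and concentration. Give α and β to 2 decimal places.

For α,β > 1 the Beta mode is (α−1)/(α+β−2). With α+β = 30, the mode is (α−1)/28.
Set (α−1)/28 = 0.097 → α = 1 + 0.097·28 = 3.72.
β = 30 − α = 26.28.

α = 3.72, β = 26.28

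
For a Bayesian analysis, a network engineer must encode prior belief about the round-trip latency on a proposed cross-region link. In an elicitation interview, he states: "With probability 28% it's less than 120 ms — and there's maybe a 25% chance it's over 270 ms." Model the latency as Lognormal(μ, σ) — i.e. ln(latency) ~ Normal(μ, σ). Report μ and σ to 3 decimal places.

If T ~ Lognormal(μ,σ) then ln T ~ Normal(μ,σ), so the p-quantile of ln T is μ + z_p·σ.
ln(120) = 4.787 and ln(270) = 5.598; z_{0.28} = -0.5828, z_{0.75} = 0.6745.
σ = (5.598 − 4.787)/(0.6745 − (-0.5828)) = 0.645.
μ = 4.787 − (-0.5828)·0.645 = 5.163.

μ ≈ 5.163, σ ≈ 0.645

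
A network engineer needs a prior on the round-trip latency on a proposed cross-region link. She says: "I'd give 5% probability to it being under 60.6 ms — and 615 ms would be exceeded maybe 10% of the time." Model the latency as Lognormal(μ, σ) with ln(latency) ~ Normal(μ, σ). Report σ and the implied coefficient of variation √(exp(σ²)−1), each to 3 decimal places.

If T ~ Lognormal(μ,σ) then ln T ~ Normal(μ,σ), so the p-quantile of ln T is μ + z_p·σ.
ln(60.6) = 4.104 and ln(615) = 6.422; z_{0.05} = -1.645, z_{0.9} = 1.282.
σ = (6.422 − 4.104)/(1.282 − (-1.645)) = 0.792.
μ = 4.104 − (-1.645)·0.792 = 5.407.
CV = √(exp(σ²)−1) = √(exp(0.6271)−1) = 0.934.

σ ≈ 0.792, CV ≈ 0.934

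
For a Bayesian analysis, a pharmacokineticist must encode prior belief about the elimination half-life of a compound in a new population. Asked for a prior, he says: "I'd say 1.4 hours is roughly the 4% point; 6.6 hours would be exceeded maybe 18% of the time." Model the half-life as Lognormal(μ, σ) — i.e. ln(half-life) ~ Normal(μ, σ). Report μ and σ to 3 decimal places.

μ ≈ 1.355, σ ≈ 0.582

If T ~ Lognormal(μ,σ) then ln T ~ Normal(μ,σ), so the p-quantile of ln T is μ + z_p·σ.
ln(1.4) = 0.3365 and ln(6.6) = 1.887; z_{0.04} = -1.751, z_{0.82} = 0.9154.
σ = (1.887 − 0.3365)/(0.9154 − (-1.751)) = 0.582.
μ = 0.3365 − (-1.751)·0.582 = 1.355.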